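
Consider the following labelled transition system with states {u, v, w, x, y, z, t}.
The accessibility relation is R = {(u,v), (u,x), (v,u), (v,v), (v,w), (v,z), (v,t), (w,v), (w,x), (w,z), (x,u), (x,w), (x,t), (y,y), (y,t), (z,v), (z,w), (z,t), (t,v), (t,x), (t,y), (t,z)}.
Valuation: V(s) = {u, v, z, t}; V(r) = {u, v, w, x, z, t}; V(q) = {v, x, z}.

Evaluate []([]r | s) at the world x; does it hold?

At x: []([]r | s) requires []r | s at every successor {u, w, t}.
    At u: []r is true, s is true, so []r | s is true.
      At u: []r requires r at every successor {v, x}.
        At v: r is true.
        At x: r is true.
      So []r is true at u.
    At w: []r is true, s is false, so []r | s is true.
      At w: []r requires r at every successor {v, x, z}.
        At v: r is true.
        At x: r is true.
        At z: r is true.
      So []r is true at w.
    At t: []r is false, s is true, so []r | s is true.
      At t: []r requires r at every successor {v, x, y, z}.
        r fails at y, so []r is false at t.
So []([]r | s) is true at x.

Yes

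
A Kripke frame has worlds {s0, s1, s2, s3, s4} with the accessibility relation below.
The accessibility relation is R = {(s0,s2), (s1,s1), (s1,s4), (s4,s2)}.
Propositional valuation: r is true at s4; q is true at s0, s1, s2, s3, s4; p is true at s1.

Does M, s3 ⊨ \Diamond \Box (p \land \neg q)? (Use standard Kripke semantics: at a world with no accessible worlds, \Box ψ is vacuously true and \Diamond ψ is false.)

No

Recall that \Box ψ holds at a world iff ψ holds at every accessible world, and \Diamond ψ holds iff ψ holds at some accessible world.
At s3: no accessible worlds, so \Diamond \Box (p \land \neg q) is false.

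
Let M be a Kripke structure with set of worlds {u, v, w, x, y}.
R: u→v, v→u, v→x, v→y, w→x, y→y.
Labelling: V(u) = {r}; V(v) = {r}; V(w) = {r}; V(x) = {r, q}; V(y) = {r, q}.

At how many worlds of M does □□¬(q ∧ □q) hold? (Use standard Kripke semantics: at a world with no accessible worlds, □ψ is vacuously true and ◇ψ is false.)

Recall that □ψ holds at a world iff ψ holds at every accessible world, and ◇ψ holds iff ψ holds at some accessible world.
Let φ = □□¬(q ∧ □q). Evaluate φ at each world:
  u (successors {v}): φ is false.
  v (successors {u, x, y}): φ is false.
  w (successors {x}): φ is true.
  x (successors ∅): φ is true.
  y (successors {y}): φ is false.
For instance, at y:
  At y: □□¬(q ∧ □q) requires □¬(q ∧ □q) at every successor {y}.
    □¬(q ∧ □q) fails at y, so □□¬(q ∧ □q) is false at y.
      At y: □¬(q ∧ □q) requires ¬(q ∧ □q) at every successor {y}.
        ¬(q ∧ □q) fails at y, so □¬(q ∧ □q) is false at y.
Satisfying worlds: {w, x}

2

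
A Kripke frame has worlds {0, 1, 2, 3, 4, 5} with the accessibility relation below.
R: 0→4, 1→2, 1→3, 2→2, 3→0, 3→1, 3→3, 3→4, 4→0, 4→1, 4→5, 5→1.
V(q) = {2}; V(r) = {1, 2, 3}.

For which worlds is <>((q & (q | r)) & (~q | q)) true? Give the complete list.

Let φ = <>((q & (q | r)) & (~q | q)). Evaluate φ at each world:
  0 (successors {4}): φ is false.
  1 (successors {2, 3}): φ is true.
  2 (successors {2}): φ is true.
  3 (successors {0, 1, 3, 4}): φ is false.
  4 (successors {0, 1, 5}): φ is false.
  5 (successors {1}): φ is false.
For instance, at 5:
  At 5: <>((q & (q | r)) & (~q | q)) requires (q & (q | r)) & (~q | q) at some successor in {1}.
    At 1: (q & (q | r)) & (~q | q) is false.
  So <>((q & (q | r)) & (~q | q)) is false at 5.
Satisfying worlds: {1, 2}

1, 2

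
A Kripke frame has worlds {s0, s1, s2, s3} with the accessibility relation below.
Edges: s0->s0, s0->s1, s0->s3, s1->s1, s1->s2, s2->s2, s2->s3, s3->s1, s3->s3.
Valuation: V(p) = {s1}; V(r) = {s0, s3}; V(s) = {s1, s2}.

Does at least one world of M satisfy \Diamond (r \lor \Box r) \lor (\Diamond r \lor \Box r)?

Yes

Recall that \Box ψ holds at a world iff ψ holds at every accessible world, and \Diamond ψ holds iff ψ holds at some accessible world.
Let φ = \Diamond (r \lor \Box r) \lor (\Diamond r \lor \Box r). Evaluate φ at each world:
  s0 (successors {s0, s1, s3}): φ is true.
  s1 (successors {s1, s2}): φ is false.
  s2 (successors {s2, s3}): φ is true.
  s3 (successors {s1, s3}): φ is true.
Detail at s0 (witness):
  At s0: \Diamond (r \lor \Box r) is true, \Diamond r \lor \Box r is true, so \Diamond (r \lor \Box r) \lor (\Diamond r \lor \Box r) is true.
    At s0: \Diamond (r \lor \Box r) requires r \lor \Box r at some successor in {s0, s1, s3}.
      r \lor \Box r holds at s0, so \Diamond (r \lor \Box r) is true at s0.
    At s0: \Diamond r is true, \Box r is false, so \Diamond r \lor \Box r is true.
      At s0: \Diamond r requires r at some successor in {s0, s1, s3}.
        r holds at s0, so \Diamond r is true at s0.
      At s0: \Box r requires r at every successor {s0, s1, s3}.
        r fails at s1, so \Box r is false at s0.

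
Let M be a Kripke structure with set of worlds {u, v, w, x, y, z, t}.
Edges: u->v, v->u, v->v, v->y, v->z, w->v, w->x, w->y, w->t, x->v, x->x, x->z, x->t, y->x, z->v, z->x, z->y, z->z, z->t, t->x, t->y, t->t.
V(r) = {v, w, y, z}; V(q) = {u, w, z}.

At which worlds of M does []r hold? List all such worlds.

Let φ = []r. Evaluate φ at each world:
  u (successors {v}): φ is true.
  v (successors {u, v, y, z}): φ is false.
  w (successors {v, x, y, t}): φ is false.
  x (successors {v, x, z, t}): φ is false.
  y (successors {x}): φ is false.
  z (successors {v, x, y, z, t}): φ is false.
  t (successors {x, y, t}): φ is false.
For instance, at z:
  At z: []r requires r at every successor {v, x, y, z, t}.
    r fails at x, so []r is false at z.
Satisfying worlds: {u}

u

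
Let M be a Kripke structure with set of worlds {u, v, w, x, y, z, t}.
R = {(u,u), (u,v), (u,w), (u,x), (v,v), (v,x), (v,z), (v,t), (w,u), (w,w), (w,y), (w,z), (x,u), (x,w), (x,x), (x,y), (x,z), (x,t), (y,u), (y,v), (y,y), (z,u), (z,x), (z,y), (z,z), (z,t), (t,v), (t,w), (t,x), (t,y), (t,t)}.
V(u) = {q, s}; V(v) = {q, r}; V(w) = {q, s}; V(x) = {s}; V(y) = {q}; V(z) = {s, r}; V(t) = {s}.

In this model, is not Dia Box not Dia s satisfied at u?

Yes

At u: Dia Box not Dia s is false, so not Dia Box not Dia s is true.
  At u: Dia Box not Dia s requires Box not Dia s at some successor in {u, v, w, x}.
    At u: Box not Dia s is false.
    At v: Box not Dia s is false.
    At w: Box not Dia s is false.
    At x: Box not Dia s is false.
  So Dia Box not Dia s is false at u.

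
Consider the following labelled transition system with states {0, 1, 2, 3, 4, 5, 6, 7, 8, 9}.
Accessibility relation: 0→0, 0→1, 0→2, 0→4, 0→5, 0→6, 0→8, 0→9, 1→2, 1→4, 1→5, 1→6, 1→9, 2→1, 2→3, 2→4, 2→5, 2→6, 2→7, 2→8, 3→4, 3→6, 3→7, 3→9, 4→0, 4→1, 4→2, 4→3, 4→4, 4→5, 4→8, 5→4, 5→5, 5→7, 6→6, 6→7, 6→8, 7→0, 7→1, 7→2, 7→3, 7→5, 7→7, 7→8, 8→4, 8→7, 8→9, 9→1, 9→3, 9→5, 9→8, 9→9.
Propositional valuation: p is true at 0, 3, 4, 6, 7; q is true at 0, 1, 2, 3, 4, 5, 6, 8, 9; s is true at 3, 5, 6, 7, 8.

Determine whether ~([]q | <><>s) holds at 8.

Recall that []ψ holds at a world iff ψ holds at every accessible world, and <>ψ holds iff ψ holds at some accessible world.
At 8: []q | <><>s is true, so ~([]q | <><>s) is false.
  At 8: []q is false, <><>s is true, so []q | <><>s is true.
    At 8: []q requires q at every successor {4, 7, 9}.
      q fails at 7, so []q is false at 8.
    At 8: <><>s requires <>s at some successor in {4, 7, 9}.
      <>s holds at 4, so <><>s is true at 8.

No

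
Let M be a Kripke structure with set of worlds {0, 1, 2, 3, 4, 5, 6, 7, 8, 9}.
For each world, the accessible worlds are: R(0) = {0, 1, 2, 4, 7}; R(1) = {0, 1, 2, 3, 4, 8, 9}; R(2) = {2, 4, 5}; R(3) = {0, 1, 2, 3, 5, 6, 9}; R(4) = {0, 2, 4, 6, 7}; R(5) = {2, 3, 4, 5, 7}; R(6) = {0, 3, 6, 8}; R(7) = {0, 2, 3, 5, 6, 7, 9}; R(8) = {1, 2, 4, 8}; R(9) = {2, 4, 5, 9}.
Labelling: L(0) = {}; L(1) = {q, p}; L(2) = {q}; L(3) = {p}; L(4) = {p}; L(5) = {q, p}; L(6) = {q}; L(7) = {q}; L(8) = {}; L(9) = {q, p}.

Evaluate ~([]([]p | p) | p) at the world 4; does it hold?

At 4: []([]p | p) | p is true, so ~([]([]p | p) | p) is false.
  At 4: []([]p | p) is false, p is true, so []([]p | p) | p is true.
    At 4: []([]p | p) requires []p | p at every successor {0, 2, 4, 6, 7}.
      []p | p fails at 0, so []([]p | p) is false at 4.

No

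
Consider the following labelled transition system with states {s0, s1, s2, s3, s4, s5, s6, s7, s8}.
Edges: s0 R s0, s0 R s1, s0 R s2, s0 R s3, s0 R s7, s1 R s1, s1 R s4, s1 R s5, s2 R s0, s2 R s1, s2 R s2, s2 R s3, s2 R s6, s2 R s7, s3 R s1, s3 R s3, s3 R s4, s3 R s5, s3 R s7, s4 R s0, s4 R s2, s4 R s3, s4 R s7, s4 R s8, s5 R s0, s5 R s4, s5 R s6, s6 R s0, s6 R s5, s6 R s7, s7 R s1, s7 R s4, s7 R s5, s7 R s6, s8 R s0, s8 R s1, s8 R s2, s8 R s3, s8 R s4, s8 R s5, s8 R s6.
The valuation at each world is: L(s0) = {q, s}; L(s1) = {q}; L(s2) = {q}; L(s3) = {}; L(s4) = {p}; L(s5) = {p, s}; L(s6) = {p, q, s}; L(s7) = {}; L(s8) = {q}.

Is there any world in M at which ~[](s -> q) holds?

Yes

Let φ = ~[](s -> q). Evaluate φ at each world:
  s0 (successors {s0, s1, s2, s3, s7}): φ is false.
  s1 (successors {s1, s4, s5}): φ is true.
  s2 (successors {s0, s1, s2, s3, s6, s7}): φ is false.
  s3 (successors {s1, s3, s4, s5, s7}): φ is true.
  s4 (successors {s0, s2, s3, s7, s8}): φ is false.
  s5 (successors {s0, s4, s6}): φ is false.
  s6 (successors {s0, s5, s7}): φ is true.
  s7 (successors {s1, s4, s5, s6}): φ is true.
  s8 (successors {s0, s1, s2, s3, s4, s5, s6}): φ is true.
Detail at s1 (witness):
  At s1: [](s -> q) is false, so ~[](s -> q) is true.
    At s1: [](s -> q) requires s -> q at every successor {s1, s4, s5}.
      s -> q fails at s5, so [](s -> q) is false at s1.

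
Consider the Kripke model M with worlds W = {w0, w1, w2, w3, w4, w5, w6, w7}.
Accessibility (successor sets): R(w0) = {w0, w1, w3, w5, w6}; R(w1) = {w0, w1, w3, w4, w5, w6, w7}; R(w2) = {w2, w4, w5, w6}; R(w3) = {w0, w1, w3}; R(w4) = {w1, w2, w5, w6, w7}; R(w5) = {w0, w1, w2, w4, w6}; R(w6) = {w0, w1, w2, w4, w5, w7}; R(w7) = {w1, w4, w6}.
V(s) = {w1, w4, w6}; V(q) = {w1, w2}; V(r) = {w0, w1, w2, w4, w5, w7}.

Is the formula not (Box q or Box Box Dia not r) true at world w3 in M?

Yes

At w3: Box q or Box Box Dia not r is false, so not (Box q or Box Box Dia not r) is true.
  At w3: Box q is false, Box Box Dia not r is false, so Box q or Box Box Dia not r is false.
    At w3: Box q requires q at every successor {w0, w1, w3}.
      q fails at w0, so Box q is false at w3.
    At w3: Box Box Dia not r requires Box Dia not r at every successor {w0, w1, w3}.
      Box Dia not r fails at w0, so Box Box Dia not r is false at w3.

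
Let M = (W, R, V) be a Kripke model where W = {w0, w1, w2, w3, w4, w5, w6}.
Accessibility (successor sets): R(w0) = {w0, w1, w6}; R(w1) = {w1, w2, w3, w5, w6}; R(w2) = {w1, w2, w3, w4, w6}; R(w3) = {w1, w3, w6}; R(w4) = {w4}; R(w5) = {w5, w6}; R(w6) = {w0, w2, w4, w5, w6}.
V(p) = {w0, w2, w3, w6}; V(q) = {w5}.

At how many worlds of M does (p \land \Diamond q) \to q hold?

6

Let φ = (p \land \Diamond q) \to q. Evaluate φ at each world:
  w0 (successors {w0, w1, w6}): φ is true.
  w1 (successors {w1, w2, w3, w5, w6}): φ is true.
  w2 (successors {w1, w2, w3, w4, w6}): φ is true.
  w3 (successors {w1, w3, w6}): φ is true.
  w4 (successors {w4}): φ is true.
  w5 (successors {w5, w6}): φ is true.
  w6 (successors {w0, w2, w4, w5, w6}): φ is false.
For instance, at w4:
  At w4: p \land \Diamond q is false, q is false, so (p \land \Diamond q) \to q is true.
    At w4: p is false, \Diamond q is false, so p \land \Diamond q is false.
      At w4: \Diamond q requires q at some successor in {w4}.
        At w4: q is false.
      So \Diamond q is false at w4.
Satisfying worlds: {w0, w1, w2, w3, w4, w5}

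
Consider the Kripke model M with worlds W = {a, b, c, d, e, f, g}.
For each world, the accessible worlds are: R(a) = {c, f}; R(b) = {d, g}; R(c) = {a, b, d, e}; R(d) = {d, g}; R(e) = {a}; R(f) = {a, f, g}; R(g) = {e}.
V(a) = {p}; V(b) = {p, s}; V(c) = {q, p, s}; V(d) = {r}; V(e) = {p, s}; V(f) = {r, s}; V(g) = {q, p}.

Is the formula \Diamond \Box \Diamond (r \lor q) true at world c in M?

Yes

At c: \Diamond \Box \Diamond (r \lor q) requires \Box \Diamond (r \lor q) at some successor in {a, b, d, e}.
  \Box \Diamond (r \lor q) holds at a, so \Diamond \Box \Diamond (r \lor q) is true at c.
    At a: \Box \Diamond (r \lor q) requires \Diamond (r \lor q) at every successor {c, f}.
      At c: \Diamond (r \lor q) is true.
      At f: \Diamond (r \lor q) is true.
    So \Box \Diamond (r \lor q) is true at a.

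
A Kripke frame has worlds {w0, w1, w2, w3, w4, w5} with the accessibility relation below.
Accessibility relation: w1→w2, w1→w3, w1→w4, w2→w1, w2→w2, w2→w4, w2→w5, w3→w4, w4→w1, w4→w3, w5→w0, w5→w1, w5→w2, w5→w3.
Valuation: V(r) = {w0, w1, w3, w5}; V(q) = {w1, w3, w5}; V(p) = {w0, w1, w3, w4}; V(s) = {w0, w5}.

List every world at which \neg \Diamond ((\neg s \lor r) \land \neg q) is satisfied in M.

w0, w4

Let φ = \neg \Diamond ((\neg s \lor r) \land \neg q). Evaluate φ at each world:
  w0 (successors ∅): φ is true.
  w1 (successors {w2, w3, w4}): φ is false.
  w2 (successors {w1, w2, w4, w5}): φ is false.
  w3 (successors {w4}): φ is false.
  w4 (successors {w1, w3}): φ is true.
  w5 (successors {w0, w1, w2, w3}): φ is false.
For instance, at w2:
  At w2: \Diamond ((\neg s \lor r) \land \neg q) is true, so \neg \Diamond ((\neg s \lor r) \land \neg q) is false.
    At w2: \Diamond ((\neg s \lor r) \land \neg q) requires (\neg s \lor r) \land \neg q at some successor in {w1, w2, w4, w5}.
      (\neg s \lor r) \land \neg q holds at w2, so \Diamond ((\neg s \lor r) \land \neg q) is true at w2.
Satisfying worlds: {w0, w4}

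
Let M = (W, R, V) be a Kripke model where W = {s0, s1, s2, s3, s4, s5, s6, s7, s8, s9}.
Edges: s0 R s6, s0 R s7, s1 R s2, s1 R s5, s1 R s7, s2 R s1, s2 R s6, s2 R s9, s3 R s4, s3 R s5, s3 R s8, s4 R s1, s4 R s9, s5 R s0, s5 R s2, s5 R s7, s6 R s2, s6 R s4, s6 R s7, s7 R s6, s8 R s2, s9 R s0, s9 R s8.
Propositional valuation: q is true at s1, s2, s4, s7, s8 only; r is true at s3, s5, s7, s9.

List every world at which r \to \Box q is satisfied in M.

Let φ = r \to \Box q. Evaluate φ at each world:
  s0 (successors {s6, s7}): φ is true.
  s1 (successors {s2, s5, s7}): φ is true.
  s2 (successors {s1, s6, s9}): φ is true.
  s3 (successors {s4, s5, s8}): φ is false.
  s4 (successors {s1, s9}): φ is true.
  s5 (successors {s0, s2, s7}): φ is false.
  s6 (successors {s2, s4, s7}): φ is true.
  s7 (successors {s6}): φ is false.
  s8 (successors {s2}): φ is true.
  s9 (successors {s0, s8}): φ is false.
For instance, at s0:
  At s0: r is false, \Box q is false, so r \to \Box q is true.
    At s0: \Box q requires q at every successor {s6, s7}.
      q fails at s6, so \Box q is false at s0.
Satisfying worlds: {s0, s1, s2, s4, s6, s8}

s0, s1, s2, s4, s6, s8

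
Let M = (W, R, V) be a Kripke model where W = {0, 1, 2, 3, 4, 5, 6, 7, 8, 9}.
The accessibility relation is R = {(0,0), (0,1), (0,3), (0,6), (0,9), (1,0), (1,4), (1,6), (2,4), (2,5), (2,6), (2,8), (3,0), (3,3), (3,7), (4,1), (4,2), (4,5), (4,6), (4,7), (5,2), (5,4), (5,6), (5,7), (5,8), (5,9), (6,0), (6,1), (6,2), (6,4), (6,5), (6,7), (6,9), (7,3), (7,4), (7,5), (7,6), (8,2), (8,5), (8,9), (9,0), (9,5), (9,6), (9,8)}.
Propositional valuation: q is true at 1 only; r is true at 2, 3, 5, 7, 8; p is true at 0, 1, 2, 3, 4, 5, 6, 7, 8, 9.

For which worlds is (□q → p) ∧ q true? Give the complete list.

Recall that □ψ holds at a world iff ψ holds at every accessible world, and ◇ψ holds iff ψ holds at some accessible world.
Let φ = (□q → p) ∧ q. Evaluate φ at each world:
  0 (successors {0, 1, 3, 6, 9}): φ is false.
  1 (successors {0, 4, 6}): φ is true.
  2 (successors {4, 5, 6, 8}): φ is false.
  3 (successors {0, 3, 7}): φ is false.
  4 (successors {1, 2, 5, 6, 7}): φ is false.
  5 (successors {2, 4, 6, 7, 8, 9}): φ is false.
  6 (successors {0, 1, 2, 4, 5, 7, 9}): φ is false.
  7 (successors {3, 4, 5, 6}): φ is false.
  8 (successors {2, 5, 9}): φ is false.
  9 (successors {0, 5, 6, 8}): φ is false.
For instance, at 6:
  At 6: □q → p is true, q is false, so (□q → p) ∧ q is false.
    At 6: □q is false, p is true, so □q → p is true.
      At 6: □q requires q at every successor {0, 1, 2, 4, 5, 7, 9}.
        q fails at 0, so □q is false at 6.
Satisfying worlds: {1}

1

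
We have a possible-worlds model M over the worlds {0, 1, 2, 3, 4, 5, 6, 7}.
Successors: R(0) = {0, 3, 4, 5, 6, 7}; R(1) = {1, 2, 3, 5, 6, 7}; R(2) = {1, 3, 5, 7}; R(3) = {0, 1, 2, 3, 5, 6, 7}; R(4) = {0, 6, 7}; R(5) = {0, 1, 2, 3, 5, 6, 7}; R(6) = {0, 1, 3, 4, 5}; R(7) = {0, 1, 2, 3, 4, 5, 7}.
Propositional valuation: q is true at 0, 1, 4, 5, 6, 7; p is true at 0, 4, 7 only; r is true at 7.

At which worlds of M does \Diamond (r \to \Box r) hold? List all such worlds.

Recall that \Box ψ holds at a world iff ψ holds at every accessible world, and \Diamond ψ holds iff ψ holds at some accessible world.
Let φ = \Diamond (r \to \Box r). Evaluate φ at each world:
  0 (successors {0, 3, 4, 5, 6, 7}): φ is true.
  1 (successors {1, 2, 3, 5, 6, 7}): φ is true.
  2 (successors {1, 3, 5, 7}): φ is true.
  3 (successors {0, 1, 2, 3, 5, 6, 7}): φ is true.
  4 (successors {0, 6, 7}): φ is true.
  5 (successors {0, 1, 2, 3, 5, 6, 7}): φ is true.
  6 (successors {0, 1, 3, 4, 5}): φ is true.
  7 (successors {0, 1, 2, 3, 4, 5, 7}): φ is true.
For instance, at 5:
  At 5: \Diamond (r \to \Box r) requires r \to \Box r at some successor in {0, 1, 2, 3, 5, 6, 7}.
    r \to \Box r holds at 0, so \Diamond (r \to \Box r) is true at 5.
      At 0: r is false, \Box r is false, so r \to \Box r is true.
Satisfying worlds: {0, 1, 2, 3, 4, 5, 6, 7}

0, 1, 2, 3, 4, 5, 6, 7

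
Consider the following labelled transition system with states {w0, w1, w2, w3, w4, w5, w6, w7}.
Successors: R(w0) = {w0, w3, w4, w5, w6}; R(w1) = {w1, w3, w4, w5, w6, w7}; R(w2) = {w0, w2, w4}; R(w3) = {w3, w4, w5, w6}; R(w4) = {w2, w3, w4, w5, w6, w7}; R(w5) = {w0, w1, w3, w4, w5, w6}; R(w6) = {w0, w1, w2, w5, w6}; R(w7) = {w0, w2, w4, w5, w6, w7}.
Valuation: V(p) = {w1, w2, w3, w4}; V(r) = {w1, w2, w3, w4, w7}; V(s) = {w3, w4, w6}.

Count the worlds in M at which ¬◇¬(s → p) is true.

Recall that ◇ψ holds at a world iff ψ holds at some accessible world.
Let φ = ¬◇¬(s → p). Evaluate φ at each world:
  w0 (successors {w0, w3, w4, w5, w6}): φ is false.
  w1 (successors {w1, w3, w4, w5, w6, w7}): φ is false.
  w2 (successors {w0, w2, w4}): φ is true.
  w3 (successors {w3, w4, w5, w6}): φ is false.
  w4 (successors {w2, w3, w4, w5, w6, w7}): φ is false.
  w5 (successors {w0, w1, w3, w4, w5, w6}): φ is false.
  w6 (successors {w0, w1, w2, w5, w6}): φ is false.
  w7 (successors {w0, w2, w4, w5, w6, w7}): φ is false.
For instance, at w1:
  At w1: ◇¬(s → p) is true, so ¬◇¬(s → p) is false.
    At w1: ◇¬(s → p) requires ¬(s → p) at some successor in {w1, w3, w4, w5, w6, w7}.
      ¬(s → p) holds at w6, so ◇¬(s → p) is true at w1.
Satisfying worlds: {w2}

1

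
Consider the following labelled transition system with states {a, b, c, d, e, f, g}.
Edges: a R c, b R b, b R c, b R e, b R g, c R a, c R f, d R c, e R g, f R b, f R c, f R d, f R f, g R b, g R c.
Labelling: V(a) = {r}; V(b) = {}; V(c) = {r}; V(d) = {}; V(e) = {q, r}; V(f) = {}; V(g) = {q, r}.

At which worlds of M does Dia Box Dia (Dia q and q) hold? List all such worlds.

Let φ = Dia Box Dia (Dia q and q). Evaluate φ at each world:
  a (successors {c}): φ is false.
  b (successors {b, c, e, g}): φ is false.
  c (successors {a, f}): φ is false.
  d (successors {c}): φ is false.
  e (successors {g}): φ is false.
  f (successors {b, c, d, f}): φ is false.
  g (successors {b, c}): φ is false.
For instance, at e:
  At e: Dia Box Dia (Dia q and q) requires Box Dia (Dia q and q) at some successor in {g}.
    At g: Box Dia (Dia q and q) is false.
  So Dia Box Dia (Dia q and q) is false at e.
Satisfying worlds: none.

none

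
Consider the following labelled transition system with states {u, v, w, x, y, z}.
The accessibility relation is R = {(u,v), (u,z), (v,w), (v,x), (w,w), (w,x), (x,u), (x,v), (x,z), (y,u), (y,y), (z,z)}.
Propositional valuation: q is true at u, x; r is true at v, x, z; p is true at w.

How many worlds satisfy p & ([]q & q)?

Let φ = p & ([]q & q). Evaluate φ at each world:
  u (successors {v, z}): φ is false.
  v (successors {w, x}): φ is false.
  w (successors {w, x}): φ is false.
  x (successors {u, v, z}): φ is false.
  y (successors {u, y}): φ is false.
  z (successors {z}): φ is false.
For instance, at z:
  At z: p is false, []q & q is false, so p & ([]q & q) is false.
    At z: []q is false, q is false, so []q & q is false.
      At z: []q requires q at every successor {z}.
        q fails at z, so []q is false at z.
Satisfying worlds: none.

0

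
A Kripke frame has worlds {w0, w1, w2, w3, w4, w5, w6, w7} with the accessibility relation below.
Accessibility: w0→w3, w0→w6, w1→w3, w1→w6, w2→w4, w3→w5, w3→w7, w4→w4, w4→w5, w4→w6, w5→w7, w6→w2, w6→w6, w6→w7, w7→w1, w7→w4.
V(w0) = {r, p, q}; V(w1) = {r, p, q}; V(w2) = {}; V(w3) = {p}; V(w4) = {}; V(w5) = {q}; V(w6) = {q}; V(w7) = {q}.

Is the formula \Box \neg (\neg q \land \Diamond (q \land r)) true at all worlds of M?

Yes

Let φ = \Box \neg (\neg q \land \Diamond (q \land r)). Evaluate φ at each world:
  w0 (successors {w3, w6}): φ is true.
  w1 (successors {w3, w6}): φ is true.
  w2 (successors {w4}): φ is true.
  w3 (successors {w5, w7}): φ is true.
  w4 (successors {w4, w5, w6}): φ is true.
  w5 (successors {w7}): φ is true.
  w6 (successors {w2, w6, w7}): φ is true.
  w7 (successors {w1, w4}): φ is true.
For instance, at w2:
  At w2: \Box \neg (\neg q \land \Diamond (q \land r)) requires \neg (\neg q \land \Diamond (q \land r)) at every successor {w4}.
      At w4: \neg q \land \Diamond (q \land r) is false, so \neg (\neg q \land \Diamond (q \land r)) is true.
  So \Box \neg (\neg q \land \Diamond (q \land r)) is true at w2.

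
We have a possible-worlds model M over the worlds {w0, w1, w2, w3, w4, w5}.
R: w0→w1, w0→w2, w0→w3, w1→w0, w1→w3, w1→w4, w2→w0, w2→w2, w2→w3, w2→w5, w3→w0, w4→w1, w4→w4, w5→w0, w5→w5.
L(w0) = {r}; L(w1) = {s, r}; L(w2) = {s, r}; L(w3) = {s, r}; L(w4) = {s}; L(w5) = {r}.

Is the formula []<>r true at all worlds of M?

Yes

Let φ = []<>r. Evaluate φ at each world:
  w0 (successors {w1, w2, w3}): φ is true.
  w1 (successors {w0, w3, w4}): φ is true.
  w2 (successors {w0, w2, w3, w5}): φ is true.
  w3 (successors {w0}): φ is true.
  w4 (successors {w1, w4}): φ is true.
  w5 (successors {w0, w5}): φ is true.
For instance, at w2:
  At w2: []<>r requires <>r at every successor {w0, w2, w3, w5}.
    At w0: <>r is true.
    At w2: <>r is true.
    At w3: <>r is true.
    At w5: <>r is true.
  So []<>r is true at w2.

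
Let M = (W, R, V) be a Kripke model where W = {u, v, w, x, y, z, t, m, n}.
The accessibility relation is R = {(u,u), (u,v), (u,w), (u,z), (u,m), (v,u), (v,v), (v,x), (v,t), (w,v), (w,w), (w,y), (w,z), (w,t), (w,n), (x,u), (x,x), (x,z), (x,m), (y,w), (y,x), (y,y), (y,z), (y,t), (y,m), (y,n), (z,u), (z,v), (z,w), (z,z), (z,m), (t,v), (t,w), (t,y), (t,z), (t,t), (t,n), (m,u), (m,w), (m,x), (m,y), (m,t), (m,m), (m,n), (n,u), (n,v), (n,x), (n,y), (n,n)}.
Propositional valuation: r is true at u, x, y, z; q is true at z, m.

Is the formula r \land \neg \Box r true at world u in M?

Yes

At u: r is true, \neg \Box r is true, so r \land \neg \Box r is true.
  At u: \Box r is false, so \neg \Box r is true.
    At u: \Box r requires r at every successor {u, v, w, z, m}.
      r fails at v, so \Box r is false at u.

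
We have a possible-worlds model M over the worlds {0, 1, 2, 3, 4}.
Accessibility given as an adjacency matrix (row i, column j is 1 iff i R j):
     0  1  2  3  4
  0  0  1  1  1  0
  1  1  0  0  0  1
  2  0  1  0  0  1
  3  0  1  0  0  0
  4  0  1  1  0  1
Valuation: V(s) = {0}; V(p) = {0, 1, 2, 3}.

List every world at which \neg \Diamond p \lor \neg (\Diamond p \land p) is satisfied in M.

4

Recall that \Diamond ψ holds at a world iff ψ holds at some accessible world.
Let φ = \neg \Diamond p \lor \neg (\Diamond p \land p). Evaluate φ at each world:
  0 (successors {1, 2, 3}): φ is false.
  1 (successors {0, 4}): φ is false.
  2 (successors {1, 4}): φ is false.
  3 (successors {1}): φ is false.
  4 (successors {1, 2, 4}): φ is true.
For instance, at 2:
  At 2: \neg \Diamond p is false, \neg (\Diamond p \land p) is false, so \neg \Diamond p \lor \neg (\Diamond p \land p) is false.
    At 2: \Diamond p is true, so \neg \Diamond p is false.
      At 2: \Diamond p requires p at some successor in {1, 4}.
        p holds at 1, so \Diamond p is true at 2.
    At 2: \Diamond p \land p is true, so \neg (\Diamond p \land p) is false.
      At 2: \Diamond p is true, p is true, so \Diamond p \land p is true.
Satisfying worlds: {4}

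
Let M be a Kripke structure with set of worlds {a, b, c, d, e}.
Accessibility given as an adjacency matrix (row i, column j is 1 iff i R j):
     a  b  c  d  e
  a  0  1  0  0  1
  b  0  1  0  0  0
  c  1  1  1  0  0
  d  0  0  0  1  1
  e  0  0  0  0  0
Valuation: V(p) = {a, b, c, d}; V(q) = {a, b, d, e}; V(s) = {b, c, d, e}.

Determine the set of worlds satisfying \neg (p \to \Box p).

Recall that \Box ψ holds at a world iff ψ holds at every accessible world, and \Diamond ψ holds iff ψ holds at some accessible world.
Let φ = \neg (p \to \Box p). Evaluate φ at each world:
  a (successors {b, e}): φ is true.
  b (successors {b}): φ is false.
  c (successors {a, b, c}): φ is false.
  d (successors {d, e}): φ is true.
  e (successors ∅): φ is false.
For instance, at d:
  At d: p \to \Box p is false, so \neg (p \to \Box p) is true.
    At d: p is true, \Box p is false, so p \to \Box p is false.
      At d: \Box p requires p at every successor {d, e}.
        p fails at e, so \Box p is false at d.
Satisfying worlds: {a, d}

a, d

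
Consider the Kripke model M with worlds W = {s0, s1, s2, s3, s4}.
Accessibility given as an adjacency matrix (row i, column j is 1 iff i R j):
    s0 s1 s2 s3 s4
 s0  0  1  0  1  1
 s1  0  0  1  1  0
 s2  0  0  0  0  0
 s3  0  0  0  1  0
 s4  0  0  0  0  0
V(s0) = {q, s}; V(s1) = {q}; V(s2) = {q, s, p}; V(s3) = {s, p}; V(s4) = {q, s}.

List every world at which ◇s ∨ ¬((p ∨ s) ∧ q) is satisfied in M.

Let φ = ◇s ∨ ¬((p ∨ s) ∧ q). Evaluate φ at each world:
  s0 (successors {s1, s3, s4}): φ is true.
  s1 (successors {s2, s3}): φ is true.
  s2 (successors ∅): φ is false.
  s3 (successors {s3}): φ is true.
  s4 (successors ∅): φ is false.
For instance, at s3:
  At s3: ◇s is true, ¬((p ∨ s) ∧ q) is true, so ◇s ∨ ¬((p ∨ s) ∧ q) is true.
    At s3: ◇s requires s at some successor in {s3}.
      s holds at s3, so ◇s is true at s3.
Satisfying worlds: {s0, s1, s3}

s0, s1, s3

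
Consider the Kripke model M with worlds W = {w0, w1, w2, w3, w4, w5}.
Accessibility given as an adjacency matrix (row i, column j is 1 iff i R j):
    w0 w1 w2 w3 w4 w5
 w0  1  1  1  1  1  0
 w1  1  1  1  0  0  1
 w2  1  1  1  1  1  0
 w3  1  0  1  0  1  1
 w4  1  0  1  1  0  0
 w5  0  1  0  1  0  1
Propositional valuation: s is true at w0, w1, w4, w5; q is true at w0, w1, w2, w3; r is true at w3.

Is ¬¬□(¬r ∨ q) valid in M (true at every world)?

Yes

Let φ = ¬¬□(¬r ∨ q). Evaluate φ at each world:
  w0 (successors {w0, w1, w2, w3, w4}): φ is true.
  w1 (successors {w0, w1, w2, w5}): φ is true.
  w2 (successors {w0, w1, w2, w3, w4}): φ is true.
  w3 (successors {w0, w2, w4, w5}): φ is true.
  w4 (successors {w0, w2, w3}): φ is true.
  w5 (successors {w1, w3, w5}): φ is true.
For instance, at w2:
  At w2: ¬□(¬r ∨ q) is false, so ¬¬□(¬r ∨ q) is true.
    At w2: □(¬r ∨ q) is true, so ¬□(¬r ∨ q) is false.
      At w2: □(¬r ∨ q) requires ¬r ∨ q at every successor {w0, w1, w2, w3, w4}.
        At w0: ¬r ∨ q is true.
        At w1: ¬r ∨ q is true.
        At w2: ¬r ∨ q is true.
        At w3: ¬r ∨ q is true.
        At w4: ¬r ∨ q is true.
      So □(¬r ∨ q) is true at w2.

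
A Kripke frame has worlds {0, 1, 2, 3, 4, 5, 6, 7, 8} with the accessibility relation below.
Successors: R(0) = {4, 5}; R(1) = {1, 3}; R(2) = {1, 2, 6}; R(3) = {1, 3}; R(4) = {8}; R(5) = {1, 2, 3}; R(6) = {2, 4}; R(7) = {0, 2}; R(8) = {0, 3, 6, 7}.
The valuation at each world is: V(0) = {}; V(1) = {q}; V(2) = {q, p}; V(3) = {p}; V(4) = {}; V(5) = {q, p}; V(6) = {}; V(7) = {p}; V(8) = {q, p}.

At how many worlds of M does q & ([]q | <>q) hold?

Recall that []ψ holds at a world iff ψ holds at every accessible world, and <>ψ holds iff ψ holds at some accessible world.
Let φ = q & ([]q | <>q). Evaluate φ at each world:
  0 (successors {4, 5}): φ is false.
  1 (successors {1, 3}): φ is true.
  2 (successors {1, 2, 6}): φ is true.
  3 (successors {1, 3}): φ is false.
  4 (successors {8}): φ is false.
  5 (successors {1, 2, 3}): φ is true.
  6 (successors {2, 4}): φ is false.
  7 (successors {0, 2}): φ is false.
  8 (successors {0, 3, 6, 7}): φ is false.
For instance, at 5:
  At 5: q is true, []q | <>q is true, so q & ([]q | <>q) is true.
    At 5: []q is false, <>q is true, so []q | <>q is true.
      At 5: []q requires q at every successor {1, 2, 3}.
        q fails at 3, so []q is false at 5.
      At 5: <>q requires q at some successor in {1, 2, 3}.
        q holds at 1, so <>q is true at 5.
Satisfying worlds: {1, 2, 5}

3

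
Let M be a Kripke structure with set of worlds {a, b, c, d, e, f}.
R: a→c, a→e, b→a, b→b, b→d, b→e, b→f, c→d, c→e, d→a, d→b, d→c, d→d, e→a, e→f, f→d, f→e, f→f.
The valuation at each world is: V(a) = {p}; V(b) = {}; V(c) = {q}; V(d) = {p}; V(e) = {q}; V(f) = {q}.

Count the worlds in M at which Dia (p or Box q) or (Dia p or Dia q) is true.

Let φ = Dia (p or Box q) or (Dia p or Dia q). Evaluate φ at each world:
  a (successors {c, e}): φ is true.
  b (successors {a, b, d, e, f}): φ is true.
  c (successors {d, e}): φ is true.
  d (successors {a, b, c, d}): φ is true.
  e (successors {a, f}): φ is true.
  f (successors {d, e, f}): φ is true.
For instance, at e:
  At e: Dia (p or Box q) is true, Dia p or Dia q is true, so Dia (p or Box q) or (Dia p or Dia q) is true.
    At e: Dia (p or Box q) requires p or Box q at some successor in {a, f}.
      p or Box q holds at a, so Dia (p or Box q) is true at e.
    At e: Dia p is true, Dia q is true, so Dia p or Dia q is true.
      At e: Dia p requires p at some successor in {a, f}.
        p holds at a, so Dia p is true at e.
      At e: Dia q requires q at some successor in {a, f}.
        q holds at f, so Dia q is true at e.
Satisfying worlds: {a, b, c, d, e, f}

6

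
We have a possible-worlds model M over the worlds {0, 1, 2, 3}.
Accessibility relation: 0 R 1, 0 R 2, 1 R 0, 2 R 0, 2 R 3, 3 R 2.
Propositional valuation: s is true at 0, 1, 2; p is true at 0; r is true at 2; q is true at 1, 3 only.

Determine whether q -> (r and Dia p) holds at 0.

Yes

At 0: q is false, r and Dia p is false, so q -> (r and Dia p) is true.
  At 0: r is false, Dia p is false, so r and Dia p is false.
    At 0: Dia p requires p at some successor in {1, 2}.
      At 1: p is false.
      At 2: p is false.
    So Dia p is false at 0.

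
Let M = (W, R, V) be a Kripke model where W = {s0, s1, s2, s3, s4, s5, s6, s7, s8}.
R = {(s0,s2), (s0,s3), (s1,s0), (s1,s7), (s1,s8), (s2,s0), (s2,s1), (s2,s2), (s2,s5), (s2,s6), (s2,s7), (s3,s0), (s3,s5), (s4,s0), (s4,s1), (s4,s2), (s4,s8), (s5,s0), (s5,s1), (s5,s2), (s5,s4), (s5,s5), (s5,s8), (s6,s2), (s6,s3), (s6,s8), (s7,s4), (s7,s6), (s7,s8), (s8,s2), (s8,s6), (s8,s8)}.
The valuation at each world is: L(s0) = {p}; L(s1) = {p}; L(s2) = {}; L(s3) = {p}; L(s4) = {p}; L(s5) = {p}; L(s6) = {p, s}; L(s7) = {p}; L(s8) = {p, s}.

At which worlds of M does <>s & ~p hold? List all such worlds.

Let φ = <>s & ~p. Evaluate φ at each world:
  s0 (successors {s2, s3}): φ is false.
  s1 (successors {s0, s7, s8}): φ is false.
  s2 (successors {s0, s1, s2, s5, s6, s7}): φ is true.
  s3 (successors {s0, s5}): φ is false.
  s4 (successors {s0, s1, s2, s8}): φ is false.
  s5 (successors {s0, s1, s2, s4, s5, s8}): φ is false.
  s6 (successors {s2, s3, s8}): φ is false.
  s7 (successors {s4, s6, s8}): φ is false.
  s8 (successors {s2, s6, s8}): φ is false.
For instance, at s0:
  At s0: <>s is false, ~p is false, so <>s & ~p is false.
    At s0: <>s requires s at some successor in {s2, s3}.
      At s2: s is false.
      At s3: s is false.
    So <>s is false at s0.
Satisfying worlds: {s2}

s2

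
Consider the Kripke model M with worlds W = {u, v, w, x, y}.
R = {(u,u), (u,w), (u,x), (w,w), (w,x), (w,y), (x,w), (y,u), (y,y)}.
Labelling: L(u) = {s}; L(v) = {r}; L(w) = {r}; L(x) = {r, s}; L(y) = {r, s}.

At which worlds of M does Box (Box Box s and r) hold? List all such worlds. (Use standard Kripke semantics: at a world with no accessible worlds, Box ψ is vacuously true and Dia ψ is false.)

Let φ = Box (Box Box s and r). Evaluate φ at each world:
  u (successors {u, w, x}): φ is false.
  v (successors ∅): φ is true.
  w (successors {w, x, y}): φ is false.
  x (successors {w}): φ is false.
  y (successors {u, y}): φ is false.
For instance, at w:
  At w: Box (Box Box s and r) requires Box Box s and r at every successor {w, x, y}.
    Box Box s and r fails at w, so Box (Box Box s and r) is false at w.
      At w: Box Box s is false, r is true, so Box Box s and r is false.
Satisfying worlds: {v}

v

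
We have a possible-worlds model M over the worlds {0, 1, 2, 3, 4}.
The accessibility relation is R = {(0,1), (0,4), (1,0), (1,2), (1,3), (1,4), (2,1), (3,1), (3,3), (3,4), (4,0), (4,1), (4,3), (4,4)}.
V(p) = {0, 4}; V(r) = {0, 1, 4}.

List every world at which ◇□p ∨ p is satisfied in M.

Let φ = ◇□p ∨ p. Evaluate φ at each world:
  0 (successors {1, 4}): φ is true.
  1 (successors {0, 2, 3, 4}): φ is false.
  2 (successors {1}): φ is false.
  3 (successors {1, 3, 4}): φ is false.
  4 (successors {0, 1, 3, 4}): φ is true.
For instance, at 2:
  At 2: ◇□p is false, p is false, so ◇□p ∨ p is false.
    At 2: ◇□p requires □p at some successor in {1}.
      At 1: □p is false.
    So ◇□p is false at 2.
Satisfying worlds: {0, 4}

0, 4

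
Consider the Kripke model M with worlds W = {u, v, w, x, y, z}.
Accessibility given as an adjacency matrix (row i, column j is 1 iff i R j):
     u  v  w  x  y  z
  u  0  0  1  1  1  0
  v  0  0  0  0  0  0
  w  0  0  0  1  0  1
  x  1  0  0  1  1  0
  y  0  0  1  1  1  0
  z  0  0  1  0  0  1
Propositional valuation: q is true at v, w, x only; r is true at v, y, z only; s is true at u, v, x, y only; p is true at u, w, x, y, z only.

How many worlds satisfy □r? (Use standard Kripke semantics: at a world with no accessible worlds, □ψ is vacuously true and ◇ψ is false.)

Let φ = □r. Evaluate φ at each world:
  u (successors {w, x, y}): φ is false.
  v (successors ∅): φ is true.
  w (successors {x, z}): φ is false.
  x (successors {u, x, y}): φ is false.
  y (successors {w, x, y}): φ is false.
  z (successors {w, z}): φ is false.
For instance, at x:
  At x: □r requires r at every successor {u, x, y}.
    r fails at u, so □r is false at x.
Satisfying worlds: {v}

1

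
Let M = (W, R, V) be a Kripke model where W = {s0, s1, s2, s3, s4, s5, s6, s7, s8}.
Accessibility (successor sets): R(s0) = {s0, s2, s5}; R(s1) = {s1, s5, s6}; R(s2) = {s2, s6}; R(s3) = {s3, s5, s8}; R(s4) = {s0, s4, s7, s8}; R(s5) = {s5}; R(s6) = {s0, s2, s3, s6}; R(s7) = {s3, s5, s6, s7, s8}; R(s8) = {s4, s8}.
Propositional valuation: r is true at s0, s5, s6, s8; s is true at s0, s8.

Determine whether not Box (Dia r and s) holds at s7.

At s7: Box (Dia r and s) is false, so not Box (Dia r and s) is true.
  At s7: Box (Dia r and s) requires Dia r and s at every successor {s3, s5, s6, s7, s8}.
    Dia r and s fails at s3, so Box (Dia r and s) is false at s7.
      At s3: Dia r is true, s is false, so Dia r and s is false.

Yes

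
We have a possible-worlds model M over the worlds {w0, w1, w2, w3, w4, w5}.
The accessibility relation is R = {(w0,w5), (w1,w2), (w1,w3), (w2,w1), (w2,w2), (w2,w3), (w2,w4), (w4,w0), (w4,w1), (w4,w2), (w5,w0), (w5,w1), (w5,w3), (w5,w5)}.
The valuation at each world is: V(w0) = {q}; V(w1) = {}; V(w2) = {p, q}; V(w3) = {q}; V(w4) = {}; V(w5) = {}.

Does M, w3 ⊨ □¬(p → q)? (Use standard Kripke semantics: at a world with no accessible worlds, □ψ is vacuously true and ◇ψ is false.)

Yes

Recall that □ψ holds at a world iff ψ holds at every accessible world, and ◇ψ holds iff ψ holds at some accessible world.
At w3: no accessible worlds, so □¬(p → q) holds vacuously.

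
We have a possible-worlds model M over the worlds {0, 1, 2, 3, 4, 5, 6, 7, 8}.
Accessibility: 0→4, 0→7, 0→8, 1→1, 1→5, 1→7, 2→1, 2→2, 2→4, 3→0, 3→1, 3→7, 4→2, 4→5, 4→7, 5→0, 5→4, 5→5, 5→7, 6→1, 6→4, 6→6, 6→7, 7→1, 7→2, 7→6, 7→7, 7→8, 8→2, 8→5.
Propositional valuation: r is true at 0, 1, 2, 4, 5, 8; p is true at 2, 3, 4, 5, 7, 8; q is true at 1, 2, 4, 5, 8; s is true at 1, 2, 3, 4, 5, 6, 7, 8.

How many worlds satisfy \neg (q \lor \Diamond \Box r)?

2

Recall that \Box ψ holds at a world iff ψ holds at every accessible world, and \Diamond ψ holds iff ψ holds at some accessible world.
Let φ = \neg (q \lor \Diamond \Box r). Evaluate φ at each world:
  0 (successors {4, 7, 8}): φ is false.
  1 (successors {1, 5, 7}): φ is false.
  2 (successors {1, 2, 4}): φ is false.
  3 (successors {0, 1, 7}): φ is true.
  4 (successors {2, 5, 7}): φ is false.
  5 (successors {0, 4, 5, 7}): φ is false.
  6 (successors {1, 4, 6, 7}): φ is true.
  7 (successors {1, 2, 6, 7, 8}): φ is false.
  8 (successors {2, 5}): φ is false.
For instance, at 7:
  At 7: q \lor \Diamond \Box r is true, so \neg (q \lor \Diamond \Box r) is false.
    At 7: q is false, \Diamond \Box r is true, so q \lor \Diamond \Box r is true.
      At 7: \Diamond \Box r requires \Box r at some successor in {1, 2, 6, 7, 8}.
        \Box r holds at 2, so \Diamond \Box r is true at 7.
Satisfying worlds: {3, 6}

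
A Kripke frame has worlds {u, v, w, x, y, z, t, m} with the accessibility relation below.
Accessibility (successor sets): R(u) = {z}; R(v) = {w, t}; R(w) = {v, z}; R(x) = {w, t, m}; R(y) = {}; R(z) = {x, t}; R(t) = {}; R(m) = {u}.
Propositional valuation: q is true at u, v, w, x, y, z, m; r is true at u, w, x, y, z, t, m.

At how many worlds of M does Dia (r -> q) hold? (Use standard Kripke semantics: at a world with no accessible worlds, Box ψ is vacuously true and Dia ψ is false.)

6

Recall that Dia ψ holds at a world iff ψ holds at some accessible world.
Let φ = Dia (r -> q). Evaluate φ at each world:
  u (successors {z}): φ is true.
  v (successors {w, t}): φ is true.
  w (successors {v, z}): φ is true.
  x (successors {w, t, m}): φ is true.
  y (successors ∅): φ is false.
  z (successors {x, t}): φ is true.
  t (successors ∅): φ is false.
  m (successors {u}): φ is true.
For instance, at v:
  At v: Dia (r -> q) requires r -> q at some successor in {w, t}.
    r -> q holds at w, so Dia (r -> q) is true at v.
Satisfying worlds: {u, v, w, x, z, m}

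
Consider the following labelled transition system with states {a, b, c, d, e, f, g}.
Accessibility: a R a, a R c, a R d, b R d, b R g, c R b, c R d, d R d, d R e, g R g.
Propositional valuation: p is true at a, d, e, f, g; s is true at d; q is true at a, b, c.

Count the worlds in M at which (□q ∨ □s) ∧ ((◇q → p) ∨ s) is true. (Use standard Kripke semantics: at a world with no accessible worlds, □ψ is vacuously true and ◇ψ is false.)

Recall that □ψ holds at a world iff ψ holds at every accessible world, and ◇ψ holds iff ψ holds at some accessible world.
Let φ = (□q ∨ □s) ∧ ((◇q → p) ∨ s). Evaluate φ at each world:
  a (successors {a, c, d}): φ is false.
  b (successors {d, g}): φ is false.
  c (successors {b, d}): φ is false.
  d (successors {d, e}): φ is false.
  e (successors ∅): φ is true.
  f (successors ∅): φ is true.
  g (successors {g}): φ is false.
For instance, at g:
  At g: □q ∨ □s is false, (◇q → p) ∨ s is true, so (□q ∨ □s) ∧ ((◇q → p) ∨ s) is false.
    At g: □q is false, □s is false, so □q ∨ □s is false.
      At g: □q requires q at every successor {g}.
        q fails at g, so □q is false at g.
      At g: □s requires s at every successor {g}.
        s fails at g, so □s is false at g.
    At g: ◇q → p is true, s is false, so (◇q → p) ∨ s is true.
      At g: ◇q is false, p is true, so ◇q → p is true.
Satisfying worlds: {e, f}

2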